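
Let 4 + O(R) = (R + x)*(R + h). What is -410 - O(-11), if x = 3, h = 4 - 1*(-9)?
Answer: -390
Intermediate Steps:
h = 13 (h = 4 + 9 = 13)
O(R) = -4 + (3 + R)*(13 + R) (O(R) = -4 + (R + 3)*(R + 13) = -4 + (3 + R)*(13 + R))
-410 - O(-11) = -410 - (35 + (-11)² + 16*(-11)) = -410 - (35 + 121 - 176) = -410 - 1*(-20) = -410 + 20 = -390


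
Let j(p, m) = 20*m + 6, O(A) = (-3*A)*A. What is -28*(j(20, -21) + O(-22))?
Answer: 52248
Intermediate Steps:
O(A) = -3*A²
j(p, m) = 6 + 20*m
-28*(j(20, -21) + O(-22)) = -28*((6 + 20*(-21)) - 3*(-22)²) = -28*((6 - 420) - 3*484) = -28*(-414 - 1452) = -28*(-1866) = 52248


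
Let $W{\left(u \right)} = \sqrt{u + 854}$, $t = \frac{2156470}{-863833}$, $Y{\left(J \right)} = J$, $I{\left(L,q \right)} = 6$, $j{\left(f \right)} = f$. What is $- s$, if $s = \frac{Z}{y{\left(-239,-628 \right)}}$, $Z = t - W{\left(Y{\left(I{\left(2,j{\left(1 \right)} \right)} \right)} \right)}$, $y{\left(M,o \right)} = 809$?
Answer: $\frac{2156470}{698840897} + \frac{2 \sqrt{215}}{809} \approx 0.039335$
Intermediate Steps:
$t = - \frac{2156470}{863833}$ ($t = 2156470 \left(- \frac{1}{863833}\right) = - \frac{2156470}{863833} \approx -2.4964$)
$W{\left(u \right)} = \sqrt{854 + u}$
$Z = - \frac{2156470}{863833} - 2 \sqrt{215}$ ($Z = - \frac{2156470}{863833} - \sqrt{854 + 6} = - \frac{2156470}{863833} - \sqrt{860} = - \frac{2156470}{863833} - 2 \sqrt{215} \approx -31.822$)
$s = - \frac{2156470}{698840897} - \frac{2 \sqrt{215}}{809}$ ($s = \frac{- \frac{2156470}{863833} - 2 \sqrt{215}}{809} = \left(- \frac{2156470}{863833} - 2 \sqrt{215}\right) \frac{1}{809} = - \frac{2156470}{698840897} - \frac{2 \sqrt{215}}{809} \approx -0.039335$)
$- s = - (- \frac{2156470}{698840897} - \frac{2 \sqrt{215}}{809}) = \frac{2156470}{698840897} + \frac{2 \sqrt{215}}{809}$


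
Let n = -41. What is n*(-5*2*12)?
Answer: 4920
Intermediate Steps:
n*(-5*2*12) = -41*(-5*2)*12 = -(-410)*12 = -41*(-120) = 4920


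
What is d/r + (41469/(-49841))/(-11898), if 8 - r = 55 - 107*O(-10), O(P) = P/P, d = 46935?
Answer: 13445817971/17188644 ≈ 782.25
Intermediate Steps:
O(P) = 1
r = 60 (r = 8 - (55 - 107*1) = 8 - (55 - 107) = 8 - 1*(-52) = 8 + 52 = 60)
d/r + (41469/(-49841))/(-11898) = 46935/60 + (41469/(-49841))/(-11898) = 46935*(1/60) + (41469*(-1/49841))*(-1/11898) = 3129/4 - 1803/2167*(-1/11898) = 3129/4 + 601/8594322 = 13445817971/17188644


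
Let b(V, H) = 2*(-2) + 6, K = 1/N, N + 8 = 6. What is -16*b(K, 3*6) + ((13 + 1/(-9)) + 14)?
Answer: -46/9 ≈ -5.1111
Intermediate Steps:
N = -2 (N = -8 + 6 = -2)
K = -1/2 (K = 1/(-2) = -1/2 ≈ -0.50000)
b(V, H) = 2 (b(V, H) = -4 + 6 = 2)
-16*b(K, 3*6) + ((13 + 1/(-9)) + 14) = -16*2 + ((13 + 1/(-9)) + 14) = -32 + ((13 - 1/9) + 14) = -32 + (116/9 + 14) = -32 + 242/9 = -46/9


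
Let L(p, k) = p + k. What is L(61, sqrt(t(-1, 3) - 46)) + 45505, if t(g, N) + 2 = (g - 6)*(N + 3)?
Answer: 45566 + 3*I*sqrt(10) ≈ 45566.0 + 9.4868*I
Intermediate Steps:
t(g, N) = -2 + (-6 + g)*(3 + N) (t(g, N) = -2 + (g - 6)*(N + 3) = -2 + (-6 + g)*(3 + N))
L(p, k) = k + p
L(61, sqrt(t(-1, 3) - 46)) + 45505 = (sqrt((-20 - 6*3 + 3*(-1) + 3*(-1)) - 46) + 61) + 45505 = (sqrt((-20 - 18 - 3 - 3) - 46) + 61) + 45505 = (sqrt(-44 - 46) + 61) + 45505 = (sqrt(-90) + 61) + 45505 = (3*I*sqrt(10) + 61) + 45505 = (61 + 3*I*sqrt(10)) + 45505 = 45566 + 3*I*sqrt(10)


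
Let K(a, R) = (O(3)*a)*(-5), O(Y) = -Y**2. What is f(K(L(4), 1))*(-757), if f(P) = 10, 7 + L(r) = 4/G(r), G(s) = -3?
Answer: -7570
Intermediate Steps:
L(r) = -25/3 (L(r) = -7 + 4/(-3) = -7 + 4*(-1/3) = -7 - 4/3 = -25/3)
K(a, R) = 45*a (K(a, R) = ((-1*3**2)*a)*(-5) = ((-1*9)*a)*(-5) = -9*a*(-5) = 45*a)
f(K(L(4), 1))*(-757) = 10*(-757) = -7570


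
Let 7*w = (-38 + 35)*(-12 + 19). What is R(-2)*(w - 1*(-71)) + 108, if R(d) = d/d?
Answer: 176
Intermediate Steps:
w = -3 (w = ((-38 + 35)*(-12 + 19))/7 = (-3*7)/7 = (⅐)*(-21) = -3)
R(d) = 1
R(-2)*(w - 1*(-71)) + 108 = 1*(-3 - 1*(-71)) + 108 = 1*(-3 + 71) + 108 = 1*68 + 108 = 68 + 108 = 176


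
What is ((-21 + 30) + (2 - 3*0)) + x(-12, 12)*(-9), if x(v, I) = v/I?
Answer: 20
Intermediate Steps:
((-21 + 30) + (2 - 3*0)) + x(-12, 12)*(-9) = ((-21 + 30) + (2 - 3*0)) - 12/12*(-9) = (9 + (2 + 0)) - 12*1/12*(-9) = (9 + 2) - 1*(-9) = 11 + 9 = 20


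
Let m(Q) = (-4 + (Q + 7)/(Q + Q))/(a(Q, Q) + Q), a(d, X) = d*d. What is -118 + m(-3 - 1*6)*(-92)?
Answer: -18311/162 ≈ -113.03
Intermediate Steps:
a(d, X) = d**2
m(Q) = (-4 + (7 + Q)/(2*Q))/(Q + Q**2) (m(Q) = (-4 + (Q + 7)/(Q + Q))/(Q**2 + Q) = (-4 + (7 + Q)/((2*Q)))/(Q + Q**2) = (-4 + (7 + Q)*(1/(2*Q)))/(Q + Q**2) = (-4 + (7 + Q)/(2*Q))/(Q + Q**2))
-118 + m(-3 - 1*6)*(-92) = -118 + (7*(1 - (-3 - 1*6))/(2*(-3 - 1*6)**2*(1 + (-3 - 1*6))))*(-92) = -118 + (7*(1 - (-3 - 6))/(2*(-3 - 6)**2*(1 + (-3 - 6))))*(-92) = -118 + ((7/2)*(1 - 1*(-9))/((-9)**2*(1 - 9)))*(-92) = -118 + ((7/2)*(1/81)*(1 + 9)/(-8))*(-92) = -118 + ((7/2)*(1/81)*(-1/8)*10)*(-92) = -118 - 35/648*(-92) = -118 + 805/162 = -18311/162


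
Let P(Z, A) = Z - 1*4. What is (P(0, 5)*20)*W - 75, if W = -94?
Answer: 7445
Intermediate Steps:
P(Z, A) = -4 + Z (P(Z, A) = Z - 4 = -4 + Z)
(P(0, 5)*20)*W - 75 = ((-4 + 0)*20)*(-94) - 75 = -4*20*(-94) - 75 = -80*(-94) - 75 = 7520 - 75 = 7445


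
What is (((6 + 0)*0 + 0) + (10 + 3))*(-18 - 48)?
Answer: -858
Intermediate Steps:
(((6 + 0)*0 + 0) + (10 + 3))*(-18 - 48) = ((6*0 + 0) + 13)*(-66) = ((0 + 0) + 13)*(-66) = (0 + 13)*(-66) = 13*(-66) = -858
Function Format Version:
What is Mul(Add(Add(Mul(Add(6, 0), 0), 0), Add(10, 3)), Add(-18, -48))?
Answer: -858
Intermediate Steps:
Mul(Add(Add(Mul(Add(6, 0), 0), 0), Add(10, 3)), Add(-18, -48)) = Mul(Add(Add(Mul(6, 0), 0), 13), -66) = Mul(Add(Add(0, 0), 13), -66) = Mul(Add(0, 13), -66) = Mul(13, -66) = -858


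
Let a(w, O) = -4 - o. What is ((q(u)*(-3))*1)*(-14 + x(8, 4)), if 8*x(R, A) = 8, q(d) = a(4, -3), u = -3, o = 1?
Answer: -195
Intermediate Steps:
a(w, O) = -5 (a(w, O) = -4 - 1*1 = -4 - 1 = -5)
q(d) = -5
x(R, A) = 1 (x(R, A) = (⅛)*8 = 1)
((q(u)*(-3))*1)*(-14 + x(8, 4)) = (-5*(-3)*1)*(-14 + 1) = (15*1)*(-13) = 15*(-13) = -195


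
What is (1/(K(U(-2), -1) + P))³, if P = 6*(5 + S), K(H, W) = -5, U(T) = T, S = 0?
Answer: 1/15625 ≈ 6.4000e-5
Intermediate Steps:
P = 30 (P = 6*(5 + 0) = 6*5 = 30)
(1/(K(U(-2), -1) + P))³ = (1/(-5 + 30))³ = (1/25)³ = 1/15625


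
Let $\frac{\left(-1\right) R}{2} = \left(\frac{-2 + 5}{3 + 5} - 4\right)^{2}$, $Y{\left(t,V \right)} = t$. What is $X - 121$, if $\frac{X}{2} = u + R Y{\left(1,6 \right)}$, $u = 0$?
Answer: $- \frac{2777}{16} \approx -173.56$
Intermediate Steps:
$R = - \frac{841}{32}$ ($R = - 2 \left(\frac{-2 + 5}{3 + 5} - 4\right)^{2} = - 2 \left(\frac{3}{8} - 4\right)^{2} = - 2 \left(- \frac{29}{8}\right)^{2} = \left(-2\right) \frac{841}{64} = - \frac{841}{32} \approx -26.281$)
$X = - \frac{841}{16}$ ($X = 2 \left(0 - \frac{841}{32}\right) = 2 \left(- \frac{841}{32}\right) = - \frac{841}{16} \approx -52.563$)
$X - 121 = - \frac{841}{16} - 121 = - \frac{2777}{16}$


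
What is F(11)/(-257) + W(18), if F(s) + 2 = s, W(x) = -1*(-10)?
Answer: 2561/257 ≈ 9.9650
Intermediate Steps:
W(x) = 10
F(s) = -2 + s
F(11)/(-257) + W(18) = (-2 + 11)/(-257) + 10 = -1/257*9 + 10 = -9/257 + 10 = 2561/257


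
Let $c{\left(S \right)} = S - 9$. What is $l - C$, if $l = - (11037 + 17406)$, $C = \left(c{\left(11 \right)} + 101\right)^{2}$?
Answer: $-39052$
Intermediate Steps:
$c{\left(S \right)} = -9 + S$
$C = 10609$ ($C = \left(\left(-9 + 11\right) + 101\right)^{2} = \left(2 + 101\right)^{2} = 103^{2} = 10609$)
$l = -28443$ ($l = \left(-1\right) 28443 = -28443$)
$l - C = -28443 - 10609 = -39052$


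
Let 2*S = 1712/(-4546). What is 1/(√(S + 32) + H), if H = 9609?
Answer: 21841257/209872566205 - 2*√41089021/209872566205 ≈ 0.00010401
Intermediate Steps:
S = -428/2273 (S = (1712/(-4546))/2 = (1712*(-1/4546))/2 = (½)*(-856/2273) = -428/2273 ≈ -0.18830)
1/(√(S + 32) + H) = 1/(√(-428/2273 + 32) + 9609) = 1/(√(72308/2273) + 9609) = 1/(2*√41089021/2273 + 9609) = 1/(9609 + 2*√41089021/2273)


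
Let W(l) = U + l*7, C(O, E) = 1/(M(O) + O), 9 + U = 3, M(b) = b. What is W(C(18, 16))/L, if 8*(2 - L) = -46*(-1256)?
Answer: 11/13680 ≈ 0.00080409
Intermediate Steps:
U = -6 (U = -9 + 3 = -6)
C(O, E) = 1/(2*O) (C(O, E) = 1/(O + O) = 1/(2*O))
W(l) = -6 + 7*l (W(l) = -6 + l*7 = -6 + 7*l)
L = -7220 (L = 2 - (-23)*(-1256)/4 = 2 - 1/8*57776 = 2 - 7222 = -7220)
W(C(18, 16))/L = (-6 + 7*((1/2)/18))/(-7220) = (-6 + 7*((1/2)*(1/18)))*(-1/7220) = (-6 + 7*(1/36))*(-1/7220) = (-6 + 7/36)*(-1/7220) = -209/36*(-1/7220) = 11/13680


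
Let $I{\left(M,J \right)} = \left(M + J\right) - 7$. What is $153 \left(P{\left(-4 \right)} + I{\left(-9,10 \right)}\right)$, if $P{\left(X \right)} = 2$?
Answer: $-612$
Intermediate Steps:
$I{\left(M,J \right)} = -7 + J + M$ ($I{\left(M,J \right)} = \left(J + M\right) - 7 = -7 + J + M$)
$153 \left(P{\left(-4 \right)} + I{\left(-9,10 \right)}\right) = 153 \left(2 - 6\right) = 153 \left(-4\right) = -612$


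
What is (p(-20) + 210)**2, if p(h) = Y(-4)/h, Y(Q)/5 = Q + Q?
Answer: 44944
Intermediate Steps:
Y(Q) = 10*Q (Y(Q) = 5*(Q + Q) = 5*(2*Q) = 10*Q)
p(h) = -40/h (p(h) = (10*(-4))/h = -40/h)
(p(-20) + 210)**2 = (-40/(-20) + 210)**2 = (-40*(-1/20) + 210)**2 = (2 + 210)**2 = 212**2 = 44944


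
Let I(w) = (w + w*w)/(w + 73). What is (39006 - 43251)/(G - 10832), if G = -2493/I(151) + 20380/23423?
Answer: 95088830605/243164435752 ≈ 0.39105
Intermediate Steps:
I(w) = (w + w²)/(73 + w)
G = -1576548872/67200587 (G = -2493*(73 + 151)/(151*(1 + 151)) + 20380/23423 = -2493/(151*152/224) + 20380*(1/23423) = -2493/(151*(1/224)*152) + 20380/23423 = -2493/2869/28 + 20380/23423 = -2493*28/2869 + 20380/23423 = -69804/2869 + 20380/23423 = -1576548872/67200587 ≈ -23.460)
(39006 - 43251)/(G - 10832) = (39006 - 43251)/(-1576548872/67200587 - 10832) = -4245/(-729493307256/67200587) = -4245*(-67200587/729493307256) = 95088830605/243164435752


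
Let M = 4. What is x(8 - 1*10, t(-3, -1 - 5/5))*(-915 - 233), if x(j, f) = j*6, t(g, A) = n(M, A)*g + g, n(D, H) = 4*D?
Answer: 13776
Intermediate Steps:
t(g, A) = 17*g (t(g, A) = (4*4)*g + g = 16*g + g = 17*g)
x(j, f) = 6*j
x(8 - 1*10, t(-3, -1 - 5/5))*(-915 - 233) = (6*(8 - 1*10))*(-915 - 233) = (6*(8 - 10))*(-1148) = (6*(-2))*(-1148) = -12*(-1148) = 13776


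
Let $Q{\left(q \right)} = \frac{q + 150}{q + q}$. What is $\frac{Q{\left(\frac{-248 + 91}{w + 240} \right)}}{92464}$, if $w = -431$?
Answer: $\frac{28807}{29033696} \approx 0.00099219$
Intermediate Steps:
$Q{\left(q \right)} = \frac{150 + q}{2 q}$
$\frac{Q{\left(\frac{-248 + 91}{w + 240} \right)}}{92464} = \frac{\frac{1}{2} \frac{1}{\left(-248 + 91\right) \frac{1}{-431 + 240}} \left(150 + \frac{-248 + 91}{-431 + 240}\right)}{92464} = \frac{150 - \frac{157}{-191}}{2 \left(- \frac{157}{-191}\right)} \frac{1}{92464} = \frac{150 - - \frac{157}{191}}{2 \left(\left(-157\right) \left(- \frac{1}{191}\right)\right)} \frac{1}{92464} = \frac{150 + \frac{157}{191}}{2 \cdot \frac{157}{191}} \cdot \frac{1}{92464} = \frac{1}{2} \cdot \frac{191}{157} \cdot \frac{28807}{191} \cdot \frac{1}{92464} = \frac{28807}{314} \cdot \frac{1}{92464} = \frac{28807}{29033696}$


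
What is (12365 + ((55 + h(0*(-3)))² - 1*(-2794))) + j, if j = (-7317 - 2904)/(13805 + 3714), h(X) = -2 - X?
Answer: 314771171/17519 ≈ 17967.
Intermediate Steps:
j = -10221/17519 ≈ -0.58342
(12365 + ((55 + h(0*(-3)))² - 1*(-2794))) + j = (12365 + ((55 + (-2 - 0*(-3)))² - 1*(-2794))) - 10221/17519 = (12365 + ((55 + (-2 - 1*0))² + 2794)) - 10221/17519 = (12365 + ((55 + (-2 + 0))² + 2794)) - 10221/17519 = (12365 + ((55 - 2)² + 2794)) - 10221/17519 = (12365 + (53² + 2794)) - 10221/17519 = (12365 + (2809 + 2794)) - 10221/17519 = (12365 + 5603) - 10221/17519 = 17968 - 10221/17519 = 314771171/17519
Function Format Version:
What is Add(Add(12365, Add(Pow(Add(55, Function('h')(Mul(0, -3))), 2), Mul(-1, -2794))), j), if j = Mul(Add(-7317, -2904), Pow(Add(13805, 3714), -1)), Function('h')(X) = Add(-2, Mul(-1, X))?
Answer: Rational(314771171, 17519) ≈ 17967.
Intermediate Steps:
j = Rational(-10221, 17519) (j = Mul(-10221, Pow(17519, -1)) = Mul(-10221, Rational(1, 17519)) = Rational(-10221, 17519) ≈ -0.58342)
Add(Add(12365, Add(Pow(Add(55, Function('h')(Mul(0, -3))), 2), Mul(-1, -2794))), j) = Add(Add(12365, Add(Pow(Add(55, Add(-2, Mul(-1, Mul(0, -3)))), 2), Mul(-1, -2794))), Rational(-10221, 17519)) = Add(Add(12365, Add(Pow(Add(55, Add(-2, Mul(-1, 0))), 2), 2794)), Rational(-10221, 17519)) = Add(Add(12365, Add(Pow(Add(55, Add(-2, 0)), 2), 2794)), Rational(-10221, 17519)) = Add(Add(12365, Add(Pow(Add(55, -2), 2), 2794)), Rational(-10221, 17519)) = Add(Add(12365, Add(Pow(53, 2), 2794)), Rational(-10221, 17519)) = Add(Add(12365, Add(2809, 2794)), Rational(-10221, 17519)) = Add(Add(12365, 5603), Rational(-10221, 17519)) = Add(17968, Rational(-10221, 17519)) = Rational(314771171, 17519)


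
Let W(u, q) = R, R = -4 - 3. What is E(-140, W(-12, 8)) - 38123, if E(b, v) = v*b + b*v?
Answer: -36163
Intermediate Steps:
R = -7
W(u, q) = -7
E(b, v) = 2*b*v (E(b, v) = b*v + b*v = 2*b*v)
E(-140, W(-12, 8)) - 38123 = 2*(-140)*(-7) - 38123 = 1960 - 38123 = -36163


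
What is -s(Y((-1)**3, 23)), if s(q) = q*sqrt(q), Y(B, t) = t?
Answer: -23*sqrt(23) ≈ -110.30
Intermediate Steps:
s(q) = q**(3/2)
-s(Y((-1)**3, 23)) = -23**(3/2) = -23*sqrt(23)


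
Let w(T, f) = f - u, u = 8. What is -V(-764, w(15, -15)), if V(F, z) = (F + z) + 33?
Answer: 754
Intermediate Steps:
w(T, f) = -8 + f (w(T, f) = f - 1*8 = f - 8 = -8 + f)
V(F, z) = 33 + F + z
-V(-764, w(15, -15)) = -(33 - 764 + (-8 - 15)) = -(33 - 764 - 23) = -1*(-754) = 754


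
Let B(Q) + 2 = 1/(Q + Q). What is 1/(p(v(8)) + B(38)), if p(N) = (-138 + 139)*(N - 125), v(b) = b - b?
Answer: -76/9651 ≈ -0.0078748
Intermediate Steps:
v(b) = 0
B(Q) = -2 + 1/(2*Q) (B(Q) = -2 + 1/(Q + Q) = -2 + 1/(2*Q))
p(N) = -125 + N (p(N) = 1*(-125 + N) = -125 + N)
1/(p(v(8)) + B(38)) = 1/((-125 + 0) + (-2 + (1/2)/38)) = 1/(-125 + (-2 + (1/2)*(1/38))) = 1/(-125 + (-2 + 1/76)) = 1/(-125 - 151/76) = 1/(-9651/76) = -76/9651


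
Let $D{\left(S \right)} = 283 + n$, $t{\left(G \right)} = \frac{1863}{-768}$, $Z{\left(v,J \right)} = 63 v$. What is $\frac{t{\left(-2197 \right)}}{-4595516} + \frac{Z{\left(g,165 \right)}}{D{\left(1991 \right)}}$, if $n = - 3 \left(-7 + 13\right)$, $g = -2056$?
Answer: $- \frac{152383486926123}{311759805440} \approx -488.78$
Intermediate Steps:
$t{\left(G \right)} = - \frac{621}{256}$ ($t{\left(G \right)} = 1863 \left(- \frac{1}{768}\right) = - \frac{621}{256}$)
$n = -18$ ($n = \left(-3\right) 6 = -18$)
$D{\left(S \right)} = 265$ ($D{\left(S \right)} = 283 - 18 = 265$)
$\frac{t{\left(-2197 \right)}}{-4595516} + \frac{Z{\left(g,165 \right)}}{D{\left(1991 \right)}} = - \frac{621}{256 \left(-4595516\right)} + \frac{63 \left(-2056\right)}{265} = \left(- \frac{621}{256}\right) \left(- \frac{1}{4595516}\right) - \frac{129528}{265} = \frac{621}{1176452096} - \frac{129528}{265} = - \frac{152383486926123}{311759805440}$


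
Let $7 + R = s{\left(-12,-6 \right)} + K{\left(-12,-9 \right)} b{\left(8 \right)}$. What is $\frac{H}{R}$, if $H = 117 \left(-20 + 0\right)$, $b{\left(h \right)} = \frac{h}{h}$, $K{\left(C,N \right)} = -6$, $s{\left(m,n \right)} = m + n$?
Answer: $\frac{2340}{31} \approx 75.484$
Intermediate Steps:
$b{\left(h \right)} = 1$
$R = -31$ ($R = -7 - 24 = -31$)
$H = -2340$ ($H = 117 \left(-20\right) = -2340$)
$\frac{H}{R} = - \frac{2340}{-31} = \left(-2340\right) \left(- \frac{1}{31}\right) = \frac{2340}{31}$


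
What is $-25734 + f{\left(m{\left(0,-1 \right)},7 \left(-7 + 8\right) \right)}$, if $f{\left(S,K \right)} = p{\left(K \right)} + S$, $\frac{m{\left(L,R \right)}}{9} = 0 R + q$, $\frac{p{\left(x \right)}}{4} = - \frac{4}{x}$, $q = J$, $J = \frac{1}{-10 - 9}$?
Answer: $- \frac{3422989}{133} \approx -25737.0$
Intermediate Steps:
$J = - \frac{1}{19}$ ($J = \frac{1}{-19} = - \frac{1}{19} \approx -0.052632$)
$q = - \frac{1}{19} \approx -0.052632$
$p{\left(x \right)} = - \frac{16}{x}$ ($p{\left(x \right)} = 4 \left(- \frac{4}{x}\right) = - \frac{16}{x}$)
$m{\left(L,R \right)} = - \frac{9}{19}$ ($m{\left(L,R \right)} = 9 \left(0 R - \frac{1}{19}\right) = 9 \left(0 - \frac{1}{19}\right) = 9 \left(- \frac{1}{19}\right) = - \frac{9}{19}$)
$f{\left(S,K \right)} = S - \frac{16}{K}$ ($f{\left(S,K \right)} = - \frac{16}{K} + S = S - \frac{16}{K}$)
$-25734 + f{\left(m{\left(0,-1 \right)},7 \left(-7 + 8\right) \right)} = -25734 - \left(\frac{9}{19} + \frac{16}{7 \left(-7 + 8\right)}\right) = -25734 - \left(\frac{9}{19} + \frac{16}{7 \cdot 1}\right) = -25734 - \left(\frac{9}{19} + \frac{16}{7}\right) = -25734 - \frac{367}{133} = - \frac{3422989}{133}$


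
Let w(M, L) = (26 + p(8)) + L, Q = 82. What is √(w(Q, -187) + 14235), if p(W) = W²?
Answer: √14138 ≈ 118.90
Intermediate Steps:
w(M, L) = 90 + L (w(M, L) = (26 + 8²) + L = (26 + 64) + L = 90 + L)
√(w(Q, -187) + 14235) = √((90 - 187) + 14235) = √(-97 + 14235) = √14138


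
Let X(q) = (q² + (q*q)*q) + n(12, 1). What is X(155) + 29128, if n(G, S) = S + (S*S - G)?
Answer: 3777018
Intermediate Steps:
n(G, S) = S + S² - G (n(G, S) = S + (S² - G) = S + S² - G)
X(q) = -10 + q² + q³ (X(q) = (q² + (q*q)*q) + (1 + 1² - 1*12) = (q² + q²*q) + (1 + 1 - 12) = (q² + q³) - 10 = -10 + q² + q³)
X(155) + 29128 = (-10 + 155² + 155³) + 29128 = (-10 + 24025 + 3723875) + 29128 = 3747890 + 29128 = 3777018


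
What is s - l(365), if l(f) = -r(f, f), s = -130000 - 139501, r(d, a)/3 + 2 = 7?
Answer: -269486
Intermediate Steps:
r(d, a) = 15 (r(d, a) = -6 + 3*7 = -6 + 21 = 15)
s = -269501
l(f) = -15 (l(f) = -1*15 = -15)
s - l(365) = -269501 - 1*(-15) = -269501 + 15 = -269486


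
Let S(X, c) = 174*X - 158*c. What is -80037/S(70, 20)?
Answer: -80037/9020 ≈ -8.8733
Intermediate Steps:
S(X, c) = -158*c + 174*X
-80037/S(70, 20) = -80037/(-158*20 + 174*70) = -80037/(-3160 + 12180) = -80037/9020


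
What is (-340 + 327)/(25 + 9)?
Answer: -13/34 ≈ -0.38235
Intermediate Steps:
(-340 + 327)/(25 + 9) = -13/34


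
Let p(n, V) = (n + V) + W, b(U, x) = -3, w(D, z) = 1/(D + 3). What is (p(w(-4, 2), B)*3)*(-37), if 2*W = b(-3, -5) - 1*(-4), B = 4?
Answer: -777/2 ≈ -388.50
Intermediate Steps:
w(D, z) = 1/(3 + D)
W = ½ (W = (-3 - 1*(-4))/2 = (-3 + 4)/2 = (½)*1 = ½ ≈ 0.50000)
p(n, V) = ½ + V + n (p(n, V) = (n + V) + ½ = (V + n) + ½ = ½ + V + n)
(p(w(-4, 2), B)*3)*(-37) = ((½ + 4 + 1/(3 - 4))*3)*(-37) = ((½ + 4 + 1/(-1))*3)*(-37) = ((½ + 4 - 1)*3)*(-37) = ((7/2)*3)*(-37) = (21/2)*(-37) = -777/2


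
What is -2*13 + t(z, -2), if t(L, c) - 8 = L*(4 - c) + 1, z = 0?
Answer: -17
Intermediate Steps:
t(L, c) = 9 + L*(4 - c) (t(L, c) = 8 + (L*(4 - c) + 1) = 8 + (1 + L*(4 - c)) = 9 + L*(4 - c))
-2*13 + t(z, -2) = -2*13 + (9 + 4*0 - 1*0*(-2)) = -26 + (9 + 0 + 0) = -26 + 9 = -17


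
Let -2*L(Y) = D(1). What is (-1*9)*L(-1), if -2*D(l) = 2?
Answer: -9/2 ≈ -4.5000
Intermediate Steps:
D(l) = -1 (D(l) = -1/2*2 = -1)
L(Y) = 1/2 (L(Y) = -1/2*(-1) = 1/2)
(-1*9)*L(-1) = -1*9*(1/2) = -9*1/2 = -9/2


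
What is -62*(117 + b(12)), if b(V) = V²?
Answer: -16182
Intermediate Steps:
-62*(117 + b(12)) = -62*(117 + 12²) = -62*(117 + 144) = -62*261 = -16182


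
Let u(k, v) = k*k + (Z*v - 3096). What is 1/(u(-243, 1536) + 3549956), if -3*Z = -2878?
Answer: 1/5079445 ≈ 1.9687e-7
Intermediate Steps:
Z = 2878/3 (Z = -1/3*(-2878) = 2878/3 ≈ 959.33)
u(k, v) = -3096 + k**2 + 2878*v/3 (u(k, v) = k*k + (2878*v/3 - 3096) = k**2 + (-3096 + 2878*v/3) = -3096 + k**2 + 2878*v/3)
1/(u(-243, 1536) + 3549956) = 1/((-3096 + (-243)**2 + (2878/3)*1536) + 3549956) = 1/((-3096 + 59049 + 1473536) + 3549956) = 1/(1529489 + 3549956) = 1/5079445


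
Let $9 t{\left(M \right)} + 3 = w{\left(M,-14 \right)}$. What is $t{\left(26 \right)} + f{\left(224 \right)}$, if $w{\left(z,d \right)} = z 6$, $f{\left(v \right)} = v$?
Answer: $241$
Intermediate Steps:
$w{\left(z,d \right)} = 6 z$
$t{\left(M \right)} = - \frac{1}{3} + \frac{2 M}{3}$ ($t{\left(M \right)} = - \frac{1}{3} + \frac{6 M}{9} = - \frac{1}{3} + \frac{2 M}{3}$)
$t{\left(26 \right)} + f{\left(224 \right)} = \left(- \frac{1}{3} + \frac{2}{3} \cdot 26\right) + 224 = \left(- \frac{1}{3} + \frac{52}{3}\right) + 224 = 17 + 224 = 241$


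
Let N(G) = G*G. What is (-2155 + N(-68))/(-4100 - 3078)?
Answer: -2469/7178 ≈ -0.34397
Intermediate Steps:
N(G) = G²
(-2155 + N(-68))/(-4100 - 3078) = (-2155 + (-68)²)/(-4100 - 3078) = (-2155 + 4624)/(-7178) = 2469*(-1/7178) = -2469/7178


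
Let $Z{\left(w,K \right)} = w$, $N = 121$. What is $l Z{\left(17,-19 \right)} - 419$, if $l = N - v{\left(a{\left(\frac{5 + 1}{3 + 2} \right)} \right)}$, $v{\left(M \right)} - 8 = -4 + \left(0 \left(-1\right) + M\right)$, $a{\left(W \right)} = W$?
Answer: $\frac{7748}{5} \approx 1549.6$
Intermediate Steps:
$v{\left(M \right)} = 4 + M$ ($v{\left(M \right)} = 8 + \left(-4 + \left(0 \left(-1\right) + M\right)\right) = 8 + \left(-4 + \left(0 + M\right)\right) = 8 + \left(-4 + M\right) = 4 + M$)
$l = \frac{579}{5}$ ($l = 121 - \left(4 + \frac{5 + 1}{3 + 2}\right) = 121 - \left(4 + \frac{6}{5}\right) = 121 - \frac{26}{5} = \frac{579}{5} \approx 115.8$)
$l Z{\left(17,-19 \right)} - 419 = \frac{579}{5} \cdot 17 - 419 = \frac{9843}{5} - 419 = \frac{7748}{5}$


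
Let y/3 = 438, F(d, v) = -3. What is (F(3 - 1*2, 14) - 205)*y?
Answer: -273312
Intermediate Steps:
y = 1314 (y = 3*438 = 1314)
(F(3 - 1*2, 14) - 205)*y = (-3 - 205)*1314 = -208*1314 = -273312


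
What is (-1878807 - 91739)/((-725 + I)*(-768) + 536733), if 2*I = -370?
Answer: -1970546/1235613 ≈ -1.5948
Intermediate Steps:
I = -185 (I = (½)*(-370) = -185)
(-1878807 - 91739)/((-725 + I)*(-768) + 536733) = (-1878807 - 91739)/((-725 - 185)*(-768) + 536733) = -1970546/(-910*(-768) + 536733) = -1970546/(698880 + 536733) = -1970546/1235613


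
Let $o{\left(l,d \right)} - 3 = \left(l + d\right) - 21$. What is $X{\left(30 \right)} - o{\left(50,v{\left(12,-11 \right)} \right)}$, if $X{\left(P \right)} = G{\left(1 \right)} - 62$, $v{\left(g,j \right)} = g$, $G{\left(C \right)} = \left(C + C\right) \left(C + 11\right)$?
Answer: $-82$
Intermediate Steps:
$G{\left(C \right)} = 2 C \left(11 + C\right)$
$o{\left(l,d \right)} = -18 + d + l$ ($o{\left(l,d \right)} = 3 - \left(21 - d - l\right) = 3 + \left(-21 + d + l\right) = -18 + d + l$)
$X{\left(P \right)} = -38$ ($X{\left(P \right)} = 2 \cdot 1 \left(11 + 1\right) - 62 = 2 \cdot 1 \cdot 12 - 62 = 24 - 62 = -38$)
$X{\left(30 \right)} - o{\left(50,v{\left(12,-11 \right)} \right)} = -38 - \left(-18 + 12 + 50\right) = -38 - 44 = -82$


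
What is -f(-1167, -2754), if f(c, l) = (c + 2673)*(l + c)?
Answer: 5905026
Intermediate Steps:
f(c, l) = (2673 + c)*(c + l)
-f(-1167, -2754) = -((-1167)² + 2673*(-1167) + 2673*(-2754) - 1167*(-2754)) = -(1361889 - 3119391 - 7361442 + 3213918) = -1*(-5905026) = 5905026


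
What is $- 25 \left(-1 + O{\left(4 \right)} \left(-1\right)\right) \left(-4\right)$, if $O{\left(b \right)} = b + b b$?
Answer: $-2100$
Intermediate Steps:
$O{\left(b \right)} = b + b^{2}$
$- 25 \left(-1 + O{\left(4 \right)} \left(-1\right)\right) \left(-4\right) = - 25 \left(-1 + 4 \left(1 + 4\right) \left(-1\right)\right) \left(-4\right) = - 25 \left(-1 + 4 \cdot 5 \left(-1\right)\right) \left(-4\right) = - 25 \left(-1 + 20 \left(-1\right)\right) \left(-4\right) = - 25 \left(-1 - 20\right) \left(-4\right) = \left(-25\right) \left(-21\right) \left(-4\right) = 525 \left(-4\right) = -2100$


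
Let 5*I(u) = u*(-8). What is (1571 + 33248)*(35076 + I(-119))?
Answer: 6139703908/5 ≈ 1.2279e+9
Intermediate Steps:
I(u) = -8*u/5 (I(u) = (u*(-8))/5 = (-8*u)/5 = -8*u/5)
(1571 + 33248)*(35076 + I(-119)) = (1571 + 33248)*(35076 - 8/5*(-119)) = 34819*(35076 + 952/5) = 34819*(176332/5) = 6139703908/5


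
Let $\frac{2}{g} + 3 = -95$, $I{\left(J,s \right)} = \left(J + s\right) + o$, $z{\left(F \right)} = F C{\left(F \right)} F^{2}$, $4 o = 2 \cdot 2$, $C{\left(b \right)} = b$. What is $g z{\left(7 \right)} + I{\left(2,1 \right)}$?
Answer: $-45$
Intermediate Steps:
$o = 1$ ($o = \frac{2 \cdot 2}{4} = \frac{1}{4} \cdot 4 = 1$)
$z{\left(F \right)} = F^{4}$ ($z{\left(F \right)} = F F F^{2} = F^{2} F^{2} = F^{4}$)
$I{\left(J,s \right)} = 1 + J + s$ ($I{\left(J,s \right)} = \left(J + s\right) + 1 = 1 + J + s$)
$g = - \frac{1}{49}$ ($g = \frac{2}{-3 - 95} = \frac{2}{-98} = 2 \left(- \frac{1}{98}\right) = - \frac{1}{49} \approx -0.020408$)
$g z{\left(7 \right)} + I{\left(2,1 \right)} = - \frac{7^{4}}{49} + \left(1 + 2 + 1\right) = \left(- \frac{1}{49}\right) 2401 + 4 = -49 + 4 = -45$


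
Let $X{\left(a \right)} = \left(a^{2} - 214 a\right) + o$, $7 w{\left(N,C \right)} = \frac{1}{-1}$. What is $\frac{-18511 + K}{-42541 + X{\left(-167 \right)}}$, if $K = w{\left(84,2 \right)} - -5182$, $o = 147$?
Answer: $- \frac{93304}{148631} \approx -0.62776$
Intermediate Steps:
$w{\left(N,C \right)} = - \frac{1}{7}$ ($w{\left(N,C \right)} = \frac{1}{7 \left(-1\right)} = \frac{1}{7} \left(-1\right) = - \frac{1}{7}$)
$X{\left(a \right)} = 147 + a^{2} - 214 a$ ($X{\left(a \right)} = \left(a^{2} - 214 a\right) + 147 = 147 + a^{2} - 214 a$)
$K = \frac{36273}{7}$ ($K = - \frac{1}{7} - -5182 = - \frac{1}{7} + 5182 = \frac{36273}{7} \approx 5181.9$)
$\frac{-18511 + K}{-42541 + X{\left(-167 \right)}} = \frac{-18511 + \frac{36273}{7}}{-42541 + \left(147 + \left(-167\right)^{2} - -35738\right)} = - \frac{93304}{7 \left(-42541 + \left(147 + 27889 + 35738\right)\right)} = - \frac{93304}{7 \left(-42541 + 63774\right)} = - \frac{93304}{7 \cdot 21233} = \left(- \frac{93304}{7}\right) \frac{1}{21233} = - \frac{93304}{148631}$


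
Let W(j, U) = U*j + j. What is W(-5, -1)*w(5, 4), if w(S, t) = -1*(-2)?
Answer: 0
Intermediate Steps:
W(j, U) = j + U*j
w(S, t) = 2
W(-5, -1)*w(5, 4) = -5*(1 - 1)*2 = -5*0*2 = 0*2 = 0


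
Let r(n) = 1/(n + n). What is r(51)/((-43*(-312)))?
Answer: 1/1368432 ≈ 7.3076e-7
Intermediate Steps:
r(n) = 1/(2*n)
r(51)/((-43*(-312))) = ((½)/51)/((-43*(-312))) = ((½)*(1/51))/13416 = (1/102)*(1/13416) = 1/1368432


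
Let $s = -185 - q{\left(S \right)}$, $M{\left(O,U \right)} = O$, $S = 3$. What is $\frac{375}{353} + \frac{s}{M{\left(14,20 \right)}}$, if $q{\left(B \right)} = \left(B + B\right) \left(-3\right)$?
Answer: $- \frac{53701}{4942} \approx -10.866$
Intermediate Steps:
$q{\left(B \right)} = - 6 B$ ($q{\left(B \right)} = 2 B \left(-3\right) = - 6 B$)
$s = -167$ ($s = -185 - \left(-6\right) 3 = -185 - -18 = -185 + 18 = -167$)
$\frac{375}{353} + \frac{s}{M{\left(14,20 \right)}} = \frac{375}{353} - \frac{167}{14} = - \frac{53701}{4942}$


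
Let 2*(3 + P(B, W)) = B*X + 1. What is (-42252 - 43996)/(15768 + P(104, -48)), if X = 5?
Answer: -172496/32051 ≈ -5.3819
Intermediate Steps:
P(B, W) = -5/2 + 5*B/2 (P(B, W) = -3 + (B*5 + 1)/2 = -3 + (5*B + 1)/2 = -3 + (1 + 5*B)/2 = -3 + (½ + 5*B/2) = -5/2 + 5*B/2)
(-42252 - 43996)/(15768 + P(104, -48)) = (-42252 - 43996)/(15768 + (-5/2 + (5/2)*104)) = -86248/(15768 + (-5/2 + 260)) = -86248/(15768 + 515/2) = -86248/32051/2 = -86248*2/32051 = -172496/32051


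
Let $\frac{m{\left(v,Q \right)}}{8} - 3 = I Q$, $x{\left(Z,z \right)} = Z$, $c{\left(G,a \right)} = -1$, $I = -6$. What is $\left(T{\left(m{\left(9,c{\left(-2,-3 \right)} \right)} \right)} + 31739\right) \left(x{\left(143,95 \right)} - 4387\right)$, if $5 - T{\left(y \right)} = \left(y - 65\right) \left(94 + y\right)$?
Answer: $-129790008$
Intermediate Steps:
$m{\left(v,Q \right)} = 24 - 48 Q$ ($m{\left(v,Q \right)} = 24 + 8 \left(- 6 Q\right) = 24 - 48 Q$)
$T{\left(y \right)} = 5 - \left(-65 + y\right) \left(94 + y\right)$ ($T{\left(y \right)} = 5 - \left(y - 65\right) \left(94 + y\right) = 5 - \left(-65 + y\right) \left(94 + y\right)$)
$\left(T{\left(m{\left(9,c{\left(-2,-3 \right)} \right)} \right)} + 31739\right) \left(x{\left(143,95 \right)} - 4387\right) = \left(\left(6115 - \left(24 - -48\right)^{2} - 29 \left(24 - -48\right)\right) + 31739\right) \left(143 - 4387\right) = \left(\left(6115 - \left(24 + 48\right)^{2} - 29 \left(24 + 48\right)\right) + 31739\right) \left(-4244\right) = \left(\left(6115 - 72^{2} - 2088\right) + 31739\right) \left(-4244\right) = \left(\left(6115 - 5184 - 2088\right) + 31739\right) \left(-4244\right) = \left(-1157 + 31739\right) \left(-4244\right) = 30582 \left(-4244\right) = -129790008$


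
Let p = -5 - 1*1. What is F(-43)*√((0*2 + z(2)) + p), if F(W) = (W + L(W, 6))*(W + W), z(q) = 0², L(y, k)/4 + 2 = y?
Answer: 19178*I*√6 ≈ 46976.0*I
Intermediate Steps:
L(y, k) = -8 + 4*y
z(q) = 0
F(W) = 2*W*(-8 + 5*W) (F(W) = (W + (-8 + 4*W))*(W + W) = (-8 + 5*W)*(2*W) = 2*W*(-8 + 5*W))
p = -6 (p = -5 - 1 = -6)
F(-43)*√((0*2 + z(2)) + p) = (2*(-43)*(-8 + 5*(-43)))*√((0*2 + 0) - 6) = (2*(-43)*(-8 - 215))*√((0 + 0) - 6) = (2*(-43)*(-223))*√(0 - 6) = 19178*√(-6) = 19178*(I*√6) = 19178*I*√6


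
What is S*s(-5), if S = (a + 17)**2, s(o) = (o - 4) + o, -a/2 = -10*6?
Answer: -262766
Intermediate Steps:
a = 120 (a = -(-20)*6 = -2*(-60) = 120)
s(o) = -4 + 2*o (s(o) = (-4 + o) + o = -4 + 2*o)
S = 18769 (S = (120 + 17)**2 = 137**2 = 18769)
S*s(-5) = 18769*(-4 + 2*(-5)) = 18769*(-4 - 10) = 18769*(-14) = -262766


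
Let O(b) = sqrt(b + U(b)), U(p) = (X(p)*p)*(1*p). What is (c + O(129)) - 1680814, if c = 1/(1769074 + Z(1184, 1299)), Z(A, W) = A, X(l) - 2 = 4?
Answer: -2975474430011/1770258 + 5*sqrt(3999) ≈ -1.6805e+6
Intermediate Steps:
X(l) = 6 (X(l) = 2 + 4 = 6)
U(p) = 6*p**2 (U(p) = (6*p)*(1*p) = (6*p)*p = 6*p**2)
c = 1/1770258 (c = 1/(1769074 + 1184) = 1/1770258 ≈ 5.6489e-7)
O(b) = sqrt(b + 6*b**2)
(c + O(129)) - 1680814 = (1/1770258 + sqrt(129*(1 + 6*129))) - 1680814 = (1/1770258 + sqrt(129*(1 + 774))) - 1680814 = (1/1770258 + sqrt(129*775)) - 1680814 = (1/1770258 + sqrt(99975)) - 1680814 = (1/1770258 + 5*sqrt(3999)) - 1680814 = -2975474430011/1770258 + 5*sqrt(3999)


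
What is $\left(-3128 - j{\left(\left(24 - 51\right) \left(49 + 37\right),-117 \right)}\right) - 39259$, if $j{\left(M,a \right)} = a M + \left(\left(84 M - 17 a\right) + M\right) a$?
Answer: $-23173638$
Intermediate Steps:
$j{\left(M,a \right)} = M a + a \left(- 17 a + 85 M\right)$ ($j{\left(M,a \right)} = M a + \left(\left(- 17 a + 84 M\right) + M\right) a = M a + \left(- 17 a + 85 M\right) a = M a + a \left(- 17 a + 85 M\right)$)
$\left(-3128 - j{\left(\left(24 - 51\right) \left(49 + 37\right),-117 \right)}\right) - 39259 = \left(-3128 - - 117 \left(\left(-17\right) \left(-117\right) + 86 \left(24 - 51\right) \left(49 + 37\right)\right)\right) - 39259 = \left(-3128 - - 117 \left(1989 + 86 \left(\left(-27\right) 86\right)\right)\right) - 39259 = \left(-3128 - - 117 \left(1989 + 86 \left(-2322\right)\right)\right) - 39259 = \left(-3128 - - 117 \left(1989 - 199692\right)\right) - 39259 = \left(-3128 - \left(-117\right) \left(-197703\right)\right) - 39259 = \left(-3128 - 23131251\right) - 39259 = -23134379 - 39259 = -23173638$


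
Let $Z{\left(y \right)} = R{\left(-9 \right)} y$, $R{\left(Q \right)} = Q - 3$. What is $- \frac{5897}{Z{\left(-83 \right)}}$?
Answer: $- \frac{5897}{996} \approx -5.9207$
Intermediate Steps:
$R{\left(Q \right)} = -3 + Q$ ($R{\left(Q \right)} = Q - 3 = -3 + Q$)
$Z{\left(y \right)} = - 12 y$ ($Z{\left(y \right)} = \left(-3 - 9\right) y = - 12 y$)
$- \frac{5897}{Z{\left(-83 \right)}} = - \frac{5897}{\left(-12\right) \left(-83\right)} = - \frac{5897}{996}$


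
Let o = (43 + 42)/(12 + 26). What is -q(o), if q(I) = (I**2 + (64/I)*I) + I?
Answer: -102871/1444 ≈ -71.240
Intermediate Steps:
o = 85/38 ≈ 2.2368
q(I) = 64 + I + I**2 (q(I) = (I**2 + 64) + I = (64 + I**2) + I = 64 + I + I**2)
-q(o) = -(64 + 85/38 + (85/38)**2) = -(64 + 85/38 + 7225/1444) = -1*102871/1444 = -102871/1444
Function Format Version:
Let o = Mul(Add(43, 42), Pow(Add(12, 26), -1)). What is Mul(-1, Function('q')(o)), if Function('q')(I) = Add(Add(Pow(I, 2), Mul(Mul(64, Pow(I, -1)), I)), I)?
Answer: Rational(-102871, 1444) ≈ -71.240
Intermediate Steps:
o = Rational(85, 38) (o = Mul(85, Pow(38, -1)) = Mul(85, Rational(1, 38)) = Rational(85, 38) ≈ 2.2368)
Function('q')(I) = Add(64, I, Pow(I, 2)) (Function('q')(I) = Add(Add(Pow(I, 2), 64), I) = Add(Add(64, Pow(I, 2)), I) = Add(64, I, Pow(I, 2)))
Mul(-1, Function('q')(o)) = Mul(-1, Add(64, Rational(85, 38), Pow(Rational(85, 38), 2))) = Mul(-1, Add(64, Rational(85, 38), Rational(7225, 1444))) = Mul(-1, Rational(102871, 1444)) = Rational(-102871, 1444)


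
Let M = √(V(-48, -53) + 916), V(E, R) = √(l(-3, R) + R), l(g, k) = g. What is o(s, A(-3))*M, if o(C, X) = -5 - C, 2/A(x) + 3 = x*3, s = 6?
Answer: -11*√(916 + 2*I*√14) ≈ -332.92 - 1.3599*I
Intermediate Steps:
V(E, R) = √(-3 + R)
A(x) = 2/(-3 + 3*x) (A(x) = 2/(-3 + x*3) = 2/(-3 + 3*x))
M = √(916 + 2*I*√14) (M = √(√(-3 - 53) + 916) = √(√(-56) + 916) = √(2*I*√14 + 916) = √(916 + 2*I*√14) ≈ 30.266 + 0.1236*I)
o(s, A(-3))*M = (-5 - 1*6)*√(916 + 2*I*√14) = (-5 - 6)*√(916 + 2*I*√14) = -11*√(916 + 2*I*√14)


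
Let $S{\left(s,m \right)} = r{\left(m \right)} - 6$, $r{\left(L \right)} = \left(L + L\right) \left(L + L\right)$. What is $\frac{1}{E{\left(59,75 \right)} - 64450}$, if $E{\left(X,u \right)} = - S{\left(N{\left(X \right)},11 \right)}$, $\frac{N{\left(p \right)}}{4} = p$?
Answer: $- \frac{1}{64928} \approx -1.5402 \cdot 10^{-5}$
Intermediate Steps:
$N{\left(p \right)} = 4 p$
$r{\left(L \right)} = 4 L^{2}$ ($r{\left(L \right)} = 2 L 2 L = 4 L^{2}$)
$S{\left(s,m \right)} = -6 + 4 m^{2}$ ($S{\left(s,m \right)} = 4 m^{2} - 6 = -6 + 4 m^{2}$)
$E{\left(X,u \right)} = -478$ ($E{\left(X,u \right)} = - (-6 + 4 \cdot 11^{2}) = - (-6 + 4 \cdot 121) = - (-6 + 484) = \left(-1\right) 478 = -478$)
$\frac{1}{E{\left(59,75 \right)} - 64450} = \frac{1}{-478 - 64450} = \frac{1}{-64928} = - \frac{1}{64928}$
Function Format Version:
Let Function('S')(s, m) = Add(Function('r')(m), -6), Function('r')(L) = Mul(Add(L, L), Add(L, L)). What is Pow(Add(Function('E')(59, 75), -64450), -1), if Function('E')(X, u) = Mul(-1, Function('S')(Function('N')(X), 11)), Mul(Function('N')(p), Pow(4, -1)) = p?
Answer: Rational(-1, 64928) ≈ -1.5402e-5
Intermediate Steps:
Function('N')(p) = Mul(4, p)
Function('r')(L) = Mul(4, Pow(L, 2)) (Function('r')(L) = Mul(Mul(2, L), Mul(2, L)) = Mul(4, Pow(L, 2)))
Function('S')(s, m) = Add(-6, Mul(4, Pow(m, 2))) (Function('S')(s, m) = Add(Mul(4, Pow(m, 2)), -6) = Add(-6, Mul(4, Pow(m, 2))))
Function('E')(X, u) = -478 (Function('E')(X, u) = Mul(-1, Add(-6, Mul(4, Pow(11, 2)))) = Mul(-1, Add(-6, Mul(4, 121))) = Mul(-1, Add(-6, 484)) = Mul(-1, 478) = -478)
Pow(Add(Function('E')(59, 75), -64450), -1) = Pow(Add(-478, -64450), -1) = Pow(-64928, -1) = Rational(-1, 64928)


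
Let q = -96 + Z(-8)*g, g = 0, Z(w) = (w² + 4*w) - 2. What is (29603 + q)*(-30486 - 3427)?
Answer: -1000670891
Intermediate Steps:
Z(w) = -2 + w² + 4*w
q = -96 (q = -96 + (-2 + (-8)² + 4*(-8))*0 = -96 + (-2 + 64 - 32)*0 = -96 + 30*0 = -96 + 0 = -96)
(29603 + q)*(-30486 - 3427) = (29603 - 96)*(-30486 - 3427) = 29507*(-33913) = -1000670891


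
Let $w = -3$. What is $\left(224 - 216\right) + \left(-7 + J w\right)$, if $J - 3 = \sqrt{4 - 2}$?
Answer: $-8 - 3 \sqrt{2} \approx -12.243$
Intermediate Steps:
$J = 3 + \sqrt{2}$ ($J = 3 + \sqrt{4 - 2} = 3 + \sqrt{2} \approx 4.4142$)
$\left(224 - 216\right) + \left(-7 + J w\right) = \left(224 - 216\right) + \left(-7 + \left(3 + \sqrt{2}\right) \left(-3\right)\right) = 8 - \left(16 + 3 \sqrt{2}\right) = -8 - 3 \sqrt{2}$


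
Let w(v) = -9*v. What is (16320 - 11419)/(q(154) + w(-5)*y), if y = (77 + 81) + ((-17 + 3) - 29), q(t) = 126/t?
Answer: 53911/56934 ≈ 0.94690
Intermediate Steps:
y = 115 (y = 158 + (-14 - 29) = 158 - 43 = 115)
(16320 - 11419)/(q(154) + w(-5)*y) = (16320 - 11419)/(126/154 - 9*(-5)*115) = 4901/(126*(1/154) + 45*115) = 4901/(9/11 + 5175) = 4901/(56934/11) = 4901*(11/56934) = 53911/56934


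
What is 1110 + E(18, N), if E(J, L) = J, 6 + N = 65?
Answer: 1128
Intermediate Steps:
N = 59 (N = -6 + 65 = 59)
1110 + E(18, N) = 1110 + 18 = 1128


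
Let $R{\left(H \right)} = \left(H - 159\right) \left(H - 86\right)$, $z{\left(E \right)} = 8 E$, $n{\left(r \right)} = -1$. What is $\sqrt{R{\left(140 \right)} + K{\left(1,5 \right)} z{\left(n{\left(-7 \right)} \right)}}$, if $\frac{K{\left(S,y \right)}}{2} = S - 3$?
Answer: $i \sqrt{994} \approx 31.528 i$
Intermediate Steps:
$K{\left(S,y \right)} = -6 + 2 S$ ($K{\left(S,y \right)} = 2 \left(S - 3\right) = 2 \left(-3 + S\right) = -6 + 2 S$)
$R{\left(H \right)} = \left(-159 + H\right) \left(-86 + H\right)$
$\sqrt{R{\left(140 \right)} + K{\left(1,5 \right)} z{\left(n{\left(-7 \right)} \right)}} = \sqrt{\left(13674 + 140^{2} - 34300\right) + \left(-6 + 2 \cdot 1\right) 8 \left(-1\right)} = \sqrt{\left(13674 + 19600 - 34300\right) + \left(-6 + 2\right) \left(-8\right)} = \sqrt{-1026 - -32} = \sqrt{-1026 + 32} = \sqrt{-994} = i \sqrt{994}$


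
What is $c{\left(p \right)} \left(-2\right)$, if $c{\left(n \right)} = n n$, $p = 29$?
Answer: $-1682$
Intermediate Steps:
$c{\left(n \right)} = n^{2}$
$c{\left(p \right)} \left(-2\right) = 29^{2} \left(-2\right) = 841 \left(-2\right) = -1682$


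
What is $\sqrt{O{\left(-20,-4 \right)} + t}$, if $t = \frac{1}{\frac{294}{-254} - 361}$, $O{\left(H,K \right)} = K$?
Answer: $\frac{i \sqrt{8467633382}}{45994} \approx 2.0007 i$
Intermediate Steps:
$t = - \frac{127}{45994}$ ($t = \frac{1}{294 \left(- \frac{1}{254}\right) - 361} = \frac{1}{- \frac{147}{127} - 361} = \frac{1}{- \frac{45994}{127}} = - \frac{127}{45994} \approx -0.0027612$)
$\sqrt{O{\left(-20,-4 \right)} + t} = \sqrt{-4 - \frac{127}{45994}} = \sqrt{- \frac{184103}{45994}} = \frac{i \sqrt{8467633382}}{45994}$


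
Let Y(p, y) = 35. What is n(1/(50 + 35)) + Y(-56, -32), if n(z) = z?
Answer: 2976/85 ≈ 35.012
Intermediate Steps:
n(1/(50 + 35)) + Y(-56, -32) = 1/(50 + 35) + 35 = 1/85 + 35 = 2976/85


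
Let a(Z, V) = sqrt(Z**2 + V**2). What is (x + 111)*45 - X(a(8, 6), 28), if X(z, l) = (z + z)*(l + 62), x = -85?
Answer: -630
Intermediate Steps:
a(Z, V) = sqrt(V**2 + Z**2)
X(z, l) = 2*z*(62 + l) (X(z, l) = (2*z)*(62 + l) = 2*z*(62 + l))
(x + 111)*45 - X(a(8, 6), 28) = (-85 + 111)*45 - 2*sqrt(6**2 + 8**2)*(62 + 28) = 26*45 - 2*sqrt(36 + 64)*90 = 1170 - 2*sqrt(100)*90 = 1170 - 2*10*90 = 1170 - 1*1800 = 1170 - 1800 = -630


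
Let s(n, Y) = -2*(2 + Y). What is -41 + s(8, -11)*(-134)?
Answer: -2453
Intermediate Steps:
s(n, Y) = -4 - 2*Y
-41 + s(8, -11)*(-134) = -41 + (-4 - 2*(-11))*(-134) = -41 + (-4 + 22)*(-134) = -41 + 18*(-134) = -41 - 2412 = -2453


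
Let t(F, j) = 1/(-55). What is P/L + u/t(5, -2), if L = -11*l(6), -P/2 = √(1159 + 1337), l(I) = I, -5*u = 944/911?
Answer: 10384/911 + 8*√39/33 ≈ 12.912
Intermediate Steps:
u = -944/4555 (u = -944/(5*911) = -⅕*944/911 = -944/4555 ≈ -0.20724)
t(F, j) = -1/55
P = -16*√39 (P = -2*√(1159 + 1337) = -16*√39 ≈ -99.920)
L = -66 (L = -11*6 = -66)
P/L + u/t(5, -2) = -16*√39/(-66) - 944/(4555*(-1/55)) = -16*√39*(-1/66) - 944/4555*(-55) = 8*√39/33 + 10384/911 = 10384/911 + 8*√39/33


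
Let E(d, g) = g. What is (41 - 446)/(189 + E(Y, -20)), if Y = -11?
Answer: -405/169 ≈ -2.3965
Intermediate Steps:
(41 - 446)/(189 + E(Y, -20)) = (41 - 446)/(189 - 20) = -405/169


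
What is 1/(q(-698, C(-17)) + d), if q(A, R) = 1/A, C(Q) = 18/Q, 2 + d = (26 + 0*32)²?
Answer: 698/470451 ≈ 0.0014837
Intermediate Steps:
d = 674 (d = -2 + (26 + 0*32)² = -2 + (26 + 0)² = -2 + 26² = -2 + 676 = 674)
1/(q(-698, C(-17)) + d) = 1/(1/(-698) + 674) = 1/(-1/698 + 674) = 1/(470451/698) = 698/470451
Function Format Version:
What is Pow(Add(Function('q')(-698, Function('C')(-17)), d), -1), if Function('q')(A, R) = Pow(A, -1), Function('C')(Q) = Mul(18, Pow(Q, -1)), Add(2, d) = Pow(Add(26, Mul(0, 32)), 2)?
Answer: Rational(698, 470451) ≈ 0.0014837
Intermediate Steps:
d = 674 (d = Add(-2, Pow(Add(26, Mul(0, 32)), 2)) = Add(-2, Pow(Add(26, 0), 2)) = Add(-2, Pow(26, 2)) = Add(-2, 676) = 674)
Pow(Add(Function('q')(-698, Function('C')(-17)), d), -1) = Pow(Add(Pow(-698, -1), 674), -1) = Pow(Add(Rational(-1, 698), 674), -1) = Pow(Rational(470451, 698), -1) = Rational(698, 470451)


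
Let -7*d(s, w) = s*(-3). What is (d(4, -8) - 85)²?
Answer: 339889/49 ≈ 6936.5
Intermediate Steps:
d(s, w) = 3*s/7 (d(s, w) = -s*(-3)/7 = -(-3)*s/7 = 3*s/7)
(d(4, -8) - 85)² = ((3/7)*4 - 85)² = (12/7 - 85)² = (-583/7)² = 339889/49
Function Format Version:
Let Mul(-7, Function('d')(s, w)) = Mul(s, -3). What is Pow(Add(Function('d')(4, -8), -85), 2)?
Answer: Rational(339889, 49) ≈ 6936.5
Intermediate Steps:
Function('d')(s, w) = Mul(Rational(3, 7), s) (Function('d')(s, w) = Mul(Rational(-1, 7), Mul(s, -3)) = Mul(Rational(-1, 7), Mul(-3, s)) = Mul(Rational(3, 7), s))
Pow(Add(Function('d')(4, -8), -85), 2) = Pow(Add(Mul(Rational(3, 7), 4), -85), 2) = Pow(Add(Rational(12, 7), -85), 2) = Pow(Rational(-583, 7), 2) = Rational(339889, 49)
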